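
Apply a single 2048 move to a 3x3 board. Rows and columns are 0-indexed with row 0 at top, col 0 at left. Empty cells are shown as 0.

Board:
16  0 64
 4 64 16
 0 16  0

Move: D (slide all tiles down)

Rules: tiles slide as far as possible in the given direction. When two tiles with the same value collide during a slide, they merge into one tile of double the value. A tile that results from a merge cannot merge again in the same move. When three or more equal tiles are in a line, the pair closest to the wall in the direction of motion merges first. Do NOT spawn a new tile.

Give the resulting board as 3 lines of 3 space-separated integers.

Answer:  0  0  0
16 64 64
 4 16 16

Derivation:
Slide down:
col 0: [16, 4, 0] -> [0, 16, 4]
col 1: [0, 64, 16] -> [0, 64, 16]
col 2: [64, 16, 0] -> [0, 64, 16]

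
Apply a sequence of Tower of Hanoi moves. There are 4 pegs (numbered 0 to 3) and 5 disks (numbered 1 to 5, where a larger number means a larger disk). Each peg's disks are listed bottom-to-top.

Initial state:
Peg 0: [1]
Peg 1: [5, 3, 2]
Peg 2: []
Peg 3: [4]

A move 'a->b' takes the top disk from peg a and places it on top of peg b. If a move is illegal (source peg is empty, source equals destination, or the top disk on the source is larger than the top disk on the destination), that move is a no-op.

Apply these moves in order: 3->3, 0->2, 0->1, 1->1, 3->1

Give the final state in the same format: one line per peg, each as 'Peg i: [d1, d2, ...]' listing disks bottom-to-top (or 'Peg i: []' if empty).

After move 1 (3->3):
Peg 0: [1]
Peg 1: [5, 3, 2]
Peg 2: []
Peg 3: [4]

After move 2 (0->2):
Peg 0: []
Peg 1: [5, 3, 2]
Peg 2: [1]
Peg 3: [4]

After move 3 (0->1):
Peg 0: []
Peg 1: [5, 3, 2]
Peg 2: [1]
Peg 3: [4]

After move 4 (1->1):
Peg 0: []
Peg 1: [5, 3, 2]
Peg 2: [1]
Peg 3: [4]

After move 5 (3->1):
Peg 0: []
Peg 1: [5, 3, 2]
Peg 2: [1]
Peg 3: [4]

Answer: Peg 0: []
Peg 1: [5, 3, 2]
Peg 2: [1]
Peg 3: [4]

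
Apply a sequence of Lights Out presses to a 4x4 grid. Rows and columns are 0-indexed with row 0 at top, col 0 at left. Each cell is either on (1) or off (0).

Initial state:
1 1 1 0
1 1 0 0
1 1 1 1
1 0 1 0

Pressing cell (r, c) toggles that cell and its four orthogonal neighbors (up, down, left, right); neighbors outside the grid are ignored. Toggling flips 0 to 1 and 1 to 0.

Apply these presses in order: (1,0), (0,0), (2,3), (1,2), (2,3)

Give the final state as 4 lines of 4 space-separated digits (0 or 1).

Answer: 1 0 0 0
1 1 1 1
0 1 0 1
1 0 1 0

Derivation:
After press 1 at (1,0):
0 1 1 0
0 0 0 0
0 1 1 1
1 0 1 0

After press 2 at (0,0):
1 0 1 0
1 0 0 0
0 1 1 1
1 0 1 0

After press 3 at (2,3):
1 0 1 0
1 0 0 1
0 1 0 0
1 0 1 1

After press 4 at (1,2):
1 0 0 0
1 1 1 0
0 1 1 0
1 0 1 1

After press 5 at (2,3):
1 0 0 0
1 1 1 1
0 1 0 1
1 0 1 0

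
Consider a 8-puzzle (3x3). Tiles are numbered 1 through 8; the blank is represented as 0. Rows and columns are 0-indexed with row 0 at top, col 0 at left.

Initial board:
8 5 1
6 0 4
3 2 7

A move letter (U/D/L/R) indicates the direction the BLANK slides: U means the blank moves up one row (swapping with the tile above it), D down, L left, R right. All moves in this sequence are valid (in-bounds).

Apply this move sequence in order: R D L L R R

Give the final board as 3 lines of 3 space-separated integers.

Answer: 8 5 1
6 4 7
3 2 0

Derivation:
After move 1 (R):
8 5 1
6 4 0
3 2 7

After move 2 (D):
8 5 1
6 4 7
3 2 0

After move 3 (L):
8 5 1
6 4 7
3 0 2

After move 4 (L):
8 5 1
6 4 7
0 3 2

After move 5 (R):
8 5 1
6 4 7
3 0 2

After move 6 (R):
8 5 1
6 4 7
3 2 0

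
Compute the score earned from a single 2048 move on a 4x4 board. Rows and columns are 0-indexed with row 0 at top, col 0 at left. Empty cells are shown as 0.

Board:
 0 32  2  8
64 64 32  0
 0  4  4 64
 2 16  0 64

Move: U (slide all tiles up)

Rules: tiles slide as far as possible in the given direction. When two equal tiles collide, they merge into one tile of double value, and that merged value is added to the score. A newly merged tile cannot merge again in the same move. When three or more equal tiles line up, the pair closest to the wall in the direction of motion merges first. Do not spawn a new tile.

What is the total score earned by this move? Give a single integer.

Slide up:
col 0: [0, 64, 0, 2] -> [64, 2, 0, 0]  score +0 (running 0)
col 1: [32, 64, 4, 16] -> [32, 64, 4, 16]  score +0 (running 0)
col 2: [2, 32, 4, 0] -> [2, 32, 4, 0]  score +0 (running 0)
col 3: [8, 0, 64, 64] -> [8, 128, 0, 0]  score +128 (running 128)
Board after move:
 64  32   2   8
  2  64  32 128
  0   4   4   0
  0  16   0   0

Answer: 128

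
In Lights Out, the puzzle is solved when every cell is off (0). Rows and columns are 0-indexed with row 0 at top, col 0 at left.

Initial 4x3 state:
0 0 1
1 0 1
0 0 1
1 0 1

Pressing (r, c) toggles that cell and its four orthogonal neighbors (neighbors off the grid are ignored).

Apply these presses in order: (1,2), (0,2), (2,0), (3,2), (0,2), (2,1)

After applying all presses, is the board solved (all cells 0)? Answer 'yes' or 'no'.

Answer: yes

Derivation:
After press 1 at (1,2):
0 0 0
1 1 0
0 0 0
1 0 1

After press 2 at (0,2):
0 1 1
1 1 1
0 0 0
1 0 1

After press 3 at (2,0):
0 1 1
0 1 1
1 1 0
0 0 1

After press 4 at (3,2):
0 1 1
0 1 1
1 1 1
0 1 0

After press 5 at (0,2):
0 0 0
0 1 0
1 1 1
0 1 0

After press 6 at (2,1):
0 0 0
0 0 0
0 0 0
0 0 0

Lights still on: 0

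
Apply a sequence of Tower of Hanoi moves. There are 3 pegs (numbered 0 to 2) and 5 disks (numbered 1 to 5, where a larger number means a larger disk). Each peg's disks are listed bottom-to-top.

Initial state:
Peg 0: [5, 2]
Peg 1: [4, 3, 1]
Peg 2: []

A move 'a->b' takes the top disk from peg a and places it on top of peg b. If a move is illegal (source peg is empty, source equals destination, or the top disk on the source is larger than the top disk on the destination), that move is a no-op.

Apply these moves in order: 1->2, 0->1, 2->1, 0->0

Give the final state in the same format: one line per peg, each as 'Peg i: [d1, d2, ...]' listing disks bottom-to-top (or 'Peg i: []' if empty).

After move 1 (1->2):
Peg 0: [5, 2]
Peg 1: [4, 3]
Peg 2: [1]

After move 2 (0->1):
Peg 0: [5]
Peg 1: [4, 3, 2]
Peg 2: [1]

After move 3 (2->1):
Peg 0: [5]
Peg 1: [4, 3, 2, 1]
Peg 2: []

After move 4 (0->0):
Peg 0: [5]
Peg 1: [4, 3, 2, 1]
Peg 2: []

Answer: Peg 0: [5]
Peg 1: [4, 3, 2, 1]
Peg 2: []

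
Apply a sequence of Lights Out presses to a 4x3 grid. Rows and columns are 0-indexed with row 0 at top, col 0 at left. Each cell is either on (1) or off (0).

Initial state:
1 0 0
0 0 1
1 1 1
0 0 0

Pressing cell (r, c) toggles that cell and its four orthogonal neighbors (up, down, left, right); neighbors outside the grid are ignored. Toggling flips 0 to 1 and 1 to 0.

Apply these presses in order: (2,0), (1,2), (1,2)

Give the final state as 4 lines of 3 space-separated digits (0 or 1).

After press 1 at (2,0):
1 0 0
1 0 1
0 0 1
1 0 0

After press 2 at (1,2):
1 0 1
1 1 0
0 0 0
1 0 0

After press 3 at (1,2):
1 0 0
1 0 1
0 0 1
1 0 0

Answer: 1 0 0
1 0 1
0 0 1
1 0 0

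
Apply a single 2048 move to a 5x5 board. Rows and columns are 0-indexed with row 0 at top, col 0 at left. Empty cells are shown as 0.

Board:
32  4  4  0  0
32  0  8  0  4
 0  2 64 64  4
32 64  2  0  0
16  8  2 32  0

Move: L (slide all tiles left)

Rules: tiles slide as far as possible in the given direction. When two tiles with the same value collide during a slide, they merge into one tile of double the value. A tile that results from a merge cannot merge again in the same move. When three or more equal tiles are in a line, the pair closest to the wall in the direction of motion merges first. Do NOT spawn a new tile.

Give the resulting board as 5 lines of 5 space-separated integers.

Slide left:
row 0: [32, 4, 4, 0, 0] -> [32, 8, 0, 0, 0]
row 1: [32, 0, 8, 0, 4] -> [32, 8, 4, 0, 0]
row 2: [0, 2, 64, 64, 4] -> [2, 128, 4, 0, 0]
row 3: [32, 64, 2, 0, 0] -> [32, 64, 2, 0, 0]
row 4: [16, 8, 2, 32, 0] -> [16, 8, 2, 32, 0]

Answer:  32   8   0   0   0
 32   8   4   0   0
  2 128   4   0   0
 32  64   2   0   0
 16   8   2  32   0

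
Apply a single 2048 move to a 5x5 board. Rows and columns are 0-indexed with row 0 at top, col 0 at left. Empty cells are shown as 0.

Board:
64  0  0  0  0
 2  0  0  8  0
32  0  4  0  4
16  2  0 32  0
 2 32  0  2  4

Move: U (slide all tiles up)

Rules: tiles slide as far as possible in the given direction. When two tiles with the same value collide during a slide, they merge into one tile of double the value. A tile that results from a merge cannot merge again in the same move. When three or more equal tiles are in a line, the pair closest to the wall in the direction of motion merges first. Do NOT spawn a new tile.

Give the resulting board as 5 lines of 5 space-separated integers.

Answer: 64  2  4  8  8
 2 32  0 32  0
32  0  0  2  0
16  0  0  0  0
 2  0  0  0  0

Derivation:
Slide up:
col 0: [64, 2, 32, 16, 2] -> [64, 2, 32, 16, 2]
col 1: [0, 0, 0, 2, 32] -> [2, 32, 0, 0, 0]
col 2: [0, 0, 4, 0, 0] -> [4, 0, 0, 0, 0]
col 3: [0, 8, 0, 32, 2] -> [8, 32, 2, 0, 0]
col 4: [0, 0, 4, 0, 4] -> [8, 0, 0, 0, 0]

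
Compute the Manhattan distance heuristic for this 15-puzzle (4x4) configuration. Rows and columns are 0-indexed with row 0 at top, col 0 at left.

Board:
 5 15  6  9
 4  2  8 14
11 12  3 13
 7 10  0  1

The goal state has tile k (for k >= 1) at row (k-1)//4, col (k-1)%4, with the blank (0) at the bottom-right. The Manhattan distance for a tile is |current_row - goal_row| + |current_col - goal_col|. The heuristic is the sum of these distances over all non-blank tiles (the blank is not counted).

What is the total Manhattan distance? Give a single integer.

Tile 5: (0,0)->(1,0) = 1
Tile 15: (0,1)->(3,2) = 4
Tile 6: (0,2)->(1,1) = 2
Tile 9: (0,3)->(2,0) = 5
Tile 4: (1,0)->(0,3) = 4
Tile 2: (1,1)->(0,1) = 1
Tile 8: (1,2)->(1,3) = 1
Tile 14: (1,3)->(3,1) = 4
Tile 11: (2,0)->(2,2) = 2
Tile 12: (2,1)->(2,3) = 2
Tile 3: (2,2)->(0,2) = 2
Tile 13: (2,3)->(3,0) = 4
Tile 7: (3,0)->(1,2) = 4
Tile 10: (3,1)->(2,1) = 1
Tile 1: (3,3)->(0,0) = 6
Sum: 1 + 4 + 2 + 5 + 4 + 1 + 1 + 4 + 2 + 2 + 2 + 4 + 4 + 1 + 6 = 43

Answer: 43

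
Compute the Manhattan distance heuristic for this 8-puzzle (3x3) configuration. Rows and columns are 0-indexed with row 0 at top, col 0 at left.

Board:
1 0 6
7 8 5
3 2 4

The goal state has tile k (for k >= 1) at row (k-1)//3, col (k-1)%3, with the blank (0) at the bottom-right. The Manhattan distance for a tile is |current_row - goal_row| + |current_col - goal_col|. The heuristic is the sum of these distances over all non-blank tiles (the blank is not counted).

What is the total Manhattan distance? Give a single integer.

Answer: 13

Derivation:
Tile 1: (0,0)->(0,0) = 0
Tile 6: (0,2)->(1,2) = 1
Tile 7: (1,0)->(2,0) = 1
Tile 8: (1,1)->(2,1) = 1
Tile 5: (1,2)->(1,1) = 1
Tile 3: (2,0)->(0,2) = 4
Tile 2: (2,1)->(0,1) = 2
Tile 4: (2,2)->(1,0) = 3
Sum: 0 + 1 + 1 + 1 + 1 + 4 + 2 + 3 = 13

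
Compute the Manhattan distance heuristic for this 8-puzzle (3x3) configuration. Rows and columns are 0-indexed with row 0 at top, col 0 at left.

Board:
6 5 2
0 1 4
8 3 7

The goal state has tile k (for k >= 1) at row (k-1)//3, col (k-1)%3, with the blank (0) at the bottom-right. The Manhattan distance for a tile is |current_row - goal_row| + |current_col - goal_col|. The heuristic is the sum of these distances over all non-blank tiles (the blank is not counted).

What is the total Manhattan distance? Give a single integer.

Answer: 15

Derivation:
Tile 6: (0,0)->(1,2) = 3
Tile 5: (0,1)->(1,1) = 1
Tile 2: (0,2)->(0,1) = 1
Tile 1: (1,1)->(0,0) = 2
Tile 4: (1,2)->(1,0) = 2
Tile 8: (2,0)->(2,1) = 1
Tile 3: (2,1)->(0,2) = 3
Tile 7: (2,2)->(2,0) = 2
Sum: 3 + 1 + 1 + 2 + 2 + 1 + 3 + 2 = 15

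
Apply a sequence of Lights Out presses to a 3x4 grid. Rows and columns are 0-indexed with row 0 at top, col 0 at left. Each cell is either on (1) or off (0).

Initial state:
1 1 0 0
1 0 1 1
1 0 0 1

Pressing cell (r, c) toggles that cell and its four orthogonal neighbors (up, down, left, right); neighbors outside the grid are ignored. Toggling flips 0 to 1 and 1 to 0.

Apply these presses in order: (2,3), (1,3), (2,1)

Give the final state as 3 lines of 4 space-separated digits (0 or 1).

Answer: 1 1 0 1
1 1 0 1
0 1 0 1

Derivation:
After press 1 at (2,3):
1 1 0 0
1 0 1 0
1 0 1 0

After press 2 at (1,3):
1 1 0 1
1 0 0 1
1 0 1 1

After press 3 at (2,1):
1 1 0 1
1 1 0 1
0 1 0 1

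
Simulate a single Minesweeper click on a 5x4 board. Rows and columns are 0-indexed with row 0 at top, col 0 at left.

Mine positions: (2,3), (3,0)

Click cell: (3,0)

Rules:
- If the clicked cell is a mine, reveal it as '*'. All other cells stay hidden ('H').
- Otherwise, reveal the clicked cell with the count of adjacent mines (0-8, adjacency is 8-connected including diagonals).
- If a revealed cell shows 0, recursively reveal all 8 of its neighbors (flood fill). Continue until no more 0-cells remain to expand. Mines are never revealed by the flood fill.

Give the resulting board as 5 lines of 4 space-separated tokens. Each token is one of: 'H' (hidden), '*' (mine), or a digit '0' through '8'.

H H H H
H H H H
H H H H
* H H H
H H H H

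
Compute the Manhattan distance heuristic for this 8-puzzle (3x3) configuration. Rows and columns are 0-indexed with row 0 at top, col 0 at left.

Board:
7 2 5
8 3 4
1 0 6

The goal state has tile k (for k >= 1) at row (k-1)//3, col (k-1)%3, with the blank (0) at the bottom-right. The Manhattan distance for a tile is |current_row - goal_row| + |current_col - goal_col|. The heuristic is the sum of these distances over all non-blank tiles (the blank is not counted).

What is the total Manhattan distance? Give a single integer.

Answer: 13

Derivation:
Tile 7: at (0,0), goal (2,0), distance |0-2|+|0-0| = 2
Tile 2: at (0,1), goal (0,1), distance |0-0|+|1-1| = 0
Tile 5: at (0,2), goal (1,1), distance |0-1|+|2-1| = 2
Tile 8: at (1,0), goal (2,1), distance |1-2|+|0-1| = 2
Tile 3: at (1,1), goal (0,2), distance |1-0|+|1-2| = 2
Tile 4: at (1,2), goal (1,0), distance |1-1|+|2-0| = 2
Tile 1: at (2,0), goal (0,0), distance |2-0|+|0-0| = 2
Tile 6: at (2,2), goal (1,2), distance |2-1|+|2-2| = 1
Sum: 2 + 0 + 2 + 2 + 2 + 2 + 2 + 1 = 13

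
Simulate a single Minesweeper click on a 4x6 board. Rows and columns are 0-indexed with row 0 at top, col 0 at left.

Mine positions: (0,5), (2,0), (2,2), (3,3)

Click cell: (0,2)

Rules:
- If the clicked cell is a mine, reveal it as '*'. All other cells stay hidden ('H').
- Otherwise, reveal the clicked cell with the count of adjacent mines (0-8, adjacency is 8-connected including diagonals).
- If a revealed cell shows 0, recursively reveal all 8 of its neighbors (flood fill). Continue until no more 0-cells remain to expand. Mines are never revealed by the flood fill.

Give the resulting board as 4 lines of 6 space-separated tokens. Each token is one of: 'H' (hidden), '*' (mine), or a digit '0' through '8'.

0 0 0 0 1 H
1 2 1 1 1 H
H H H H H H
H H H H H H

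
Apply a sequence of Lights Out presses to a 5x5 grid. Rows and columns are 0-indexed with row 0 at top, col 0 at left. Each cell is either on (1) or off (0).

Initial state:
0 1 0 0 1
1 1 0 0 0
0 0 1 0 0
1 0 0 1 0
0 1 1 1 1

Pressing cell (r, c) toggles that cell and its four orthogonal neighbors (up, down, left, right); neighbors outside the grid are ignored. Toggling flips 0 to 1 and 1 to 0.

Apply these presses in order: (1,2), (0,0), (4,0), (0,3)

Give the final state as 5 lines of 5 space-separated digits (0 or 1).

Answer: 1 0 0 1 0
0 0 1 0 0
0 0 0 0 0
0 0 0 1 0
1 0 1 1 1

Derivation:
After press 1 at (1,2):
0 1 1 0 1
1 0 1 1 0
0 0 0 0 0
1 0 0 1 0
0 1 1 1 1

After press 2 at (0,0):
1 0 1 0 1
0 0 1 1 0
0 0 0 0 0
1 0 0 1 0
0 1 1 1 1

After press 3 at (4,0):
1 0 1 0 1
0 0 1 1 0
0 0 0 0 0
0 0 0 1 0
1 0 1 1 1

After press 4 at (0,3):
1 0 0 1 0
0 0 1 0 0
0 0 0 0 0
0 0 0 1 0
1 0 1 1 1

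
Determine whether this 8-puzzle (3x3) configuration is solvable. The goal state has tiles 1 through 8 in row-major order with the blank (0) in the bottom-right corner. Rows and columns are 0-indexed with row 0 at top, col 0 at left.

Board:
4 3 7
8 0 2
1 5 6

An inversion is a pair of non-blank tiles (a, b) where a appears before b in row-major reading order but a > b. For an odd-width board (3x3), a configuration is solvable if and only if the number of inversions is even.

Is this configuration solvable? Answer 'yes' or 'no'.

Answer: yes

Derivation:
Inversions (pairs i<j in row-major order where tile[i] > tile[j] > 0): 14
14 is even, so the puzzle is solvable.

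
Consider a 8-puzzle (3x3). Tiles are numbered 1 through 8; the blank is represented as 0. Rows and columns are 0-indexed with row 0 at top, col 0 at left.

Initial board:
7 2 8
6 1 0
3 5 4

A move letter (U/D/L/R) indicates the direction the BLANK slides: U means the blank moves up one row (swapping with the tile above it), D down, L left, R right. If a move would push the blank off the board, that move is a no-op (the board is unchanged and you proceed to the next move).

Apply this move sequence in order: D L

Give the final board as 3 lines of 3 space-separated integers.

After move 1 (D):
7 2 8
6 1 4
3 5 0

After move 2 (L):
7 2 8
6 1 4
3 0 5

Answer: 7 2 8
6 1 4
3 0 5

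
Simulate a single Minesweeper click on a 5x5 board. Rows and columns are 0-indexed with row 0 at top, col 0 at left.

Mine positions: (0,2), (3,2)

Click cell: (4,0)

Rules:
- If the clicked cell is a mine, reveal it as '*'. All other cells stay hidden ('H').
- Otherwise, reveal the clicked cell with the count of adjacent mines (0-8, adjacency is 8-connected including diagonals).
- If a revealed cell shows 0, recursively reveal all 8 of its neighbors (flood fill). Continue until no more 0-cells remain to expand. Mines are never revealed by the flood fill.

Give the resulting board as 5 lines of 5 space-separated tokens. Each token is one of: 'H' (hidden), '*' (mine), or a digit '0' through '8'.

0 1 H H H
0 1 H H H
0 1 H H H
0 1 H H H
0 1 H H H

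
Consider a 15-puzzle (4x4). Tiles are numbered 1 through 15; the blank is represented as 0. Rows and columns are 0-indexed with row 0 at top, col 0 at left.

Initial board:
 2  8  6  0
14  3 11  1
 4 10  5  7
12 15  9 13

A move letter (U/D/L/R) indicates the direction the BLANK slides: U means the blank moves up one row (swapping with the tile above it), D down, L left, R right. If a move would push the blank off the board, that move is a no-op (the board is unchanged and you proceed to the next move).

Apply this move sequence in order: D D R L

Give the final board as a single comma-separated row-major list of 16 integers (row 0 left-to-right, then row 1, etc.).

After move 1 (D):
 2  8  6  1
14  3 11  0
 4 10  5  7
12 15  9 13

After move 2 (D):
 2  8  6  1
14  3 11  7
 4 10  5  0
12 15  9 13

After move 3 (R):
 2  8  6  1
14  3 11  7
 4 10  5  0
12 15  9 13

After move 4 (L):
 2  8  6  1
14  3 11  7
 4 10  0  5
12 15  9 13

Answer: 2, 8, 6, 1, 14, 3, 11, 7, 4, 10, 0, 5, 12, 15, 9, 13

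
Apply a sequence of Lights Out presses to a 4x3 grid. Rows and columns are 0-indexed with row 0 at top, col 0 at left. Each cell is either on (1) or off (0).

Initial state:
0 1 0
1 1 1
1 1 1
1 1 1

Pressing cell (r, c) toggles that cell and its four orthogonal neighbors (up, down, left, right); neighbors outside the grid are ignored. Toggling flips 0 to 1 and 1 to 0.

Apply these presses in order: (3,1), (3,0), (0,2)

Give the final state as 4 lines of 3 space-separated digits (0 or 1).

After press 1 at (3,1):
0 1 0
1 1 1
1 0 1
0 0 0

After press 2 at (3,0):
0 1 0
1 1 1
0 0 1
1 1 0

After press 3 at (0,2):
0 0 1
1 1 0
0 0 1
1 1 0

Answer: 0 0 1
1 1 0
0 0 1
1 1 0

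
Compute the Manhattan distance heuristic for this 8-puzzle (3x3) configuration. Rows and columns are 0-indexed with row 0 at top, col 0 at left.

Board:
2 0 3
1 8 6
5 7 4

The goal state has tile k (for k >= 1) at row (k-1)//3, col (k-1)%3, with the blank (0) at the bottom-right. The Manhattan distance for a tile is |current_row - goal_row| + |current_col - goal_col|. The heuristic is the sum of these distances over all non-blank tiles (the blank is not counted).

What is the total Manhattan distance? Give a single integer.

Tile 2: (0,0)->(0,1) = 1
Tile 3: (0,2)->(0,2) = 0
Tile 1: (1,0)->(0,0) = 1
Tile 8: (1,1)->(2,1) = 1
Tile 6: (1,2)->(1,2) = 0
Tile 5: (2,0)->(1,1) = 2
Tile 7: (2,1)->(2,0) = 1
Tile 4: (2,2)->(1,0) = 3
Sum: 1 + 0 + 1 + 1 + 0 + 2 + 1 + 3 = 9

Answer: 9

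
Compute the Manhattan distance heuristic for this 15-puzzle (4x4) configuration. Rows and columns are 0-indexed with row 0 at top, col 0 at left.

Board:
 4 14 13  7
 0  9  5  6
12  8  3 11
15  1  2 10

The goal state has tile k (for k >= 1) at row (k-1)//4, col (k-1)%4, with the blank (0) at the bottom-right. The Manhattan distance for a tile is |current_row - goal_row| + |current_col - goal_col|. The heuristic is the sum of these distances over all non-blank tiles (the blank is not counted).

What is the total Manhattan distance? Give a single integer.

Tile 4: (0,0)->(0,3) = 3
Tile 14: (0,1)->(3,1) = 3
Tile 13: (0,2)->(3,0) = 5
Tile 7: (0,3)->(1,2) = 2
Tile 9: (1,1)->(2,0) = 2
Tile 5: (1,2)->(1,0) = 2
Tile 6: (1,3)->(1,1) = 2
Tile 12: (2,0)->(2,3) = 3
Tile 8: (2,1)->(1,3) = 3
Tile 3: (2,2)->(0,2) = 2
Tile 11: (2,3)->(2,2) = 1
Tile 15: (3,0)->(3,2) = 2
Tile 1: (3,1)->(0,0) = 4
Tile 2: (3,2)->(0,1) = 4
Tile 10: (3,3)->(2,1) = 3
Sum: 3 + 3 + 5 + 2 + 2 + 2 + 2 + 3 + 3 + 2 + 1 + 2 + 4 + 4 + 3 = 41

Answer: 41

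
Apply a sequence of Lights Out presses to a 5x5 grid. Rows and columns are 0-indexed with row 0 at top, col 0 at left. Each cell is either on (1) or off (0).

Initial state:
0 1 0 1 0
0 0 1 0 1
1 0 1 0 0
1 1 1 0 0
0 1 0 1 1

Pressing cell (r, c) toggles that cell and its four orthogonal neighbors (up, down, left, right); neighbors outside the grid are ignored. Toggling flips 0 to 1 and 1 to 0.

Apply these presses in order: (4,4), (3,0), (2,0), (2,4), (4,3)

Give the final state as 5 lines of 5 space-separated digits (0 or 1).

After press 1 at (4,4):
0 1 0 1 0
0 0 1 0 1
1 0 1 0 0
1 1 1 0 1
0 1 0 0 0

After press 2 at (3,0):
0 1 0 1 0
0 0 1 0 1
0 0 1 0 0
0 0 1 0 1
1 1 0 0 0

After press 3 at (2,0):
0 1 0 1 0
1 0 1 0 1
1 1 1 0 0
1 0 1 0 1
1 1 0 0 0

After press 4 at (2,4):
0 1 0 1 0
1 0 1 0 0
1 1 1 1 1
1 0 1 0 0
1 1 0 0 0

After press 5 at (4,3):
0 1 0 1 0
1 0 1 0 0
1 1 1 1 1
1 0 1 1 0
1 1 1 1 1

Answer: 0 1 0 1 0
1 0 1 0 0
1 1 1 1 1
1 0 1 1 0
1 1 1 1 1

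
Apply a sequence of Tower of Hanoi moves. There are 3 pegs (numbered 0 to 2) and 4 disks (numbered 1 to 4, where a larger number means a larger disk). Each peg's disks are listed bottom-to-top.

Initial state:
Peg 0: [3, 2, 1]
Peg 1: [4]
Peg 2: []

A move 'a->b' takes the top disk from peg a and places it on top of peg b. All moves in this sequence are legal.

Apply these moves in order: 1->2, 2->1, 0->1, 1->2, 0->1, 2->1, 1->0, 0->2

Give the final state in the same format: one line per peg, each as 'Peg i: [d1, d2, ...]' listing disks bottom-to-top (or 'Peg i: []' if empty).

After move 1 (1->2):
Peg 0: [3, 2, 1]
Peg 1: []
Peg 2: [4]

After move 2 (2->1):
Peg 0: [3, 2, 1]
Peg 1: [4]
Peg 2: []

After move 3 (0->1):
Peg 0: [3, 2]
Peg 1: [4, 1]
Peg 2: []

After move 4 (1->2):
Peg 0: [3, 2]
Peg 1: [4]
Peg 2: [1]

After move 5 (0->1):
Peg 0: [3]
Peg 1: [4, 2]
Peg 2: [1]

After move 6 (2->1):
Peg 0: [3]
Peg 1: [4, 2, 1]
Peg 2: []

After move 7 (1->0):
Peg 0: [3, 1]
Peg 1: [4, 2]
Peg 2: []

After move 8 (0->2):
Peg 0: [3]
Peg 1: [4, 2]
Peg 2: [1]

Answer: Peg 0: [3]
Peg 1: [4, 2]
Peg 2: [1]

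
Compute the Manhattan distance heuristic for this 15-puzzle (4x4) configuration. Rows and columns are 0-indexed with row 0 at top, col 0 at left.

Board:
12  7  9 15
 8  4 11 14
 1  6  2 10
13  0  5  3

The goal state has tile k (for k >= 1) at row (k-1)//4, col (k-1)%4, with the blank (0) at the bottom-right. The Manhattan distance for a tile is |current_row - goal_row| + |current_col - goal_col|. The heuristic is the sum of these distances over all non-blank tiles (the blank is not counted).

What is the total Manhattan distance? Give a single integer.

Answer: 42

Derivation:
Tile 12: at (0,0), goal (2,3), distance |0-2|+|0-3| = 5
Tile 7: at (0,1), goal (1,2), distance |0-1|+|1-2| = 2
Tile 9: at (0,2), goal (2,0), distance |0-2|+|2-0| = 4
Tile 15: at (0,3), goal (3,2), distance |0-3|+|3-2| = 4
Tile 8: at (1,0), goal (1,3), distance |1-1|+|0-3| = 3
Tile 4: at (1,1), goal (0,3), distance |1-0|+|1-3| = 3
Tile 11: at (1,2), goal (2,2), distance |1-2|+|2-2| = 1
Tile 14: at (1,3), goal (3,1), distance |1-3|+|3-1| = 4
Tile 1: at (2,0), goal (0,0), distance |2-0|+|0-0| = 2
Tile 6: at (2,1), goal (1,1), distance |2-1|+|1-1| = 1
Tile 2: at (2,2), goal (0,1), distance |2-0|+|2-1| = 3
Tile 10: at (2,3), goal (2,1), distance |2-2|+|3-1| = 2
Tile 13: at (3,0), goal (3,0), distance |3-3|+|0-0| = 0
Tile 5: at (3,2), goal (1,0), distance |3-1|+|2-0| = 4
Tile 3: at (3,3), goal (0,2), distance |3-0|+|3-2| = 4
Sum: 5 + 2 + 4 + 4 + 3 + 3 + 1 + 4 + 2 + 1 + 3 + 2 + 0 + 4 + 4 = 42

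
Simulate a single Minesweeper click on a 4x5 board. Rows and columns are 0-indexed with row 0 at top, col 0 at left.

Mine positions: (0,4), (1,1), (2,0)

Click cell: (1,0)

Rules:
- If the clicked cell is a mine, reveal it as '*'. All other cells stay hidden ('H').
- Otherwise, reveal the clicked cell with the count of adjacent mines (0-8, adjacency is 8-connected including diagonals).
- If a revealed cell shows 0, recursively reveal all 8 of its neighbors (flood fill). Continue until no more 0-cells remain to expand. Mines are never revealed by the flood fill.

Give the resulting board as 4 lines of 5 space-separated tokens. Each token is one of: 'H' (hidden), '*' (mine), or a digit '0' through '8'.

H H H H H
2 H H H H
H H H H H
H H H H H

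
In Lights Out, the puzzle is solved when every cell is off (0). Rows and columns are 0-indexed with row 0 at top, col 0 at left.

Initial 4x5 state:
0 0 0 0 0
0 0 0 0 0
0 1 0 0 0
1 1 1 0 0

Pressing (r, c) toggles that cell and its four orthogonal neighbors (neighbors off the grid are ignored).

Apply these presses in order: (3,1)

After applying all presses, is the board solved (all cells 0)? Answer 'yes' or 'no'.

After press 1 at (3,1):
0 0 0 0 0
0 0 0 0 0
0 0 0 0 0
0 0 0 0 0

Lights still on: 0

Answer: yes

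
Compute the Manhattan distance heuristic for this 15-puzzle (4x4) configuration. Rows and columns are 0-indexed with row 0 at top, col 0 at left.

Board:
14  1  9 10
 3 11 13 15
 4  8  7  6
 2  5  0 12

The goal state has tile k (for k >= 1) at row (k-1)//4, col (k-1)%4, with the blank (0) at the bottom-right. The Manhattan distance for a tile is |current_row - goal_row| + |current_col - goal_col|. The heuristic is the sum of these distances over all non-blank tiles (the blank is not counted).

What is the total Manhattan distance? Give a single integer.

Answer: 45

Derivation:
Tile 14: (0,0)->(3,1) = 4
Tile 1: (0,1)->(0,0) = 1
Tile 9: (0,2)->(2,0) = 4
Tile 10: (0,3)->(2,1) = 4
Tile 3: (1,0)->(0,2) = 3
Tile 11: (1,1)->(2,2) = 2
Tile 13: (1,2)->(3,0) = 4
Tile 15: (1,3)->(3,2) = 3
Tile 4: (2,0)->(0,3) = 5
Tile 8: (2,1)->(1,3) = 3
Tile 7: (2,2)->(1,2) = 1
Tile 6: (2,3)->(1,1) = 3
Tile 2: (3,0)->(0,1) = 4
Tile 5: (3,1)->(1,0) = 3
Tile 12: (3,3)->(2,3) = 1
Sum: 4 + 1 + 4 + 4 + 3 + 2 + 4 + 3 + 5 + 3 + 1 + 3 + 4 + 3 + 1 = 45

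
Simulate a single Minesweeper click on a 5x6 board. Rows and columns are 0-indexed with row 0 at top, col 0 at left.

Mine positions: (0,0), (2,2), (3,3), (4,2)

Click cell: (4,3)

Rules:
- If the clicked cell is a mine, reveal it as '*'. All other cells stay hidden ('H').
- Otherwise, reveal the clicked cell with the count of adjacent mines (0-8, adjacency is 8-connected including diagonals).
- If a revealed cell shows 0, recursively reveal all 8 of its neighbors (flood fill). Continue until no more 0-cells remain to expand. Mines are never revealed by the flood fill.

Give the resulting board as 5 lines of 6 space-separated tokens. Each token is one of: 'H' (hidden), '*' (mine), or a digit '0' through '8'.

H H H H H H
H H H H H H
H H H H H H
H H H H H H
H H H 2 H H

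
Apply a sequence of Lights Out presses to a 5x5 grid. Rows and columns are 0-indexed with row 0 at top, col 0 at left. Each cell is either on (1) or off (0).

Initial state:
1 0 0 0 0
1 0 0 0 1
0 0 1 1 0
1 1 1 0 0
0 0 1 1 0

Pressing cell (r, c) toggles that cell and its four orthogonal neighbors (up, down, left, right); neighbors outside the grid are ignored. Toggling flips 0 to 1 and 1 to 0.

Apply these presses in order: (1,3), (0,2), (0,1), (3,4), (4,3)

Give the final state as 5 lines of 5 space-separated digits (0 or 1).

Answer: 0 0 0 0 0
1 1 0 1 0
0 0 1 0 1
1 1 1 0 1
0 0 0 0 0

Derivation:
After press 1 at (1,3):
1 0 0 1 0
1 0 1 1 0
0 0 1 0 0
1 1 1 0 0
0 0 1 1 0

After press 2 at (0,2):
1 1 1 0 0
1 0 0 1 0
0 0 1 0 0
1 1 1 0 0
0 0 1 1 0

After press 3 at (0,1):
0 0 0 0 0
1 1 0 1 0
0 0 1 0 0
1 1 1 0 0
0 0 1 1 0

After press 4 at (3,4):
0 0 0 0 0
1 1 0 1 0
0 0 1 0 1
1 1 1 1 1
0 0 1 1 1

After press 5 at (4,3):
0 0 0 0 0
1 1 0 1 0
0 0 1 0 1
1 1 1 0 1
0 0 0 0 0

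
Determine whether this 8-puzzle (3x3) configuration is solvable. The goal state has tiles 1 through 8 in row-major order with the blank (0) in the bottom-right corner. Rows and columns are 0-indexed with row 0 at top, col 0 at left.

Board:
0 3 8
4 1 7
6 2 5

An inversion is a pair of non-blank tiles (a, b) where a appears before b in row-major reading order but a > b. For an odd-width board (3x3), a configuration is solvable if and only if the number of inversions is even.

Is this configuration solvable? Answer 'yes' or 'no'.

Inversions (pairs i<j in row-major order where tile[i] > tile[j] > 0): 15
15 is odd, so the puzzle is not solvable.

Answer: no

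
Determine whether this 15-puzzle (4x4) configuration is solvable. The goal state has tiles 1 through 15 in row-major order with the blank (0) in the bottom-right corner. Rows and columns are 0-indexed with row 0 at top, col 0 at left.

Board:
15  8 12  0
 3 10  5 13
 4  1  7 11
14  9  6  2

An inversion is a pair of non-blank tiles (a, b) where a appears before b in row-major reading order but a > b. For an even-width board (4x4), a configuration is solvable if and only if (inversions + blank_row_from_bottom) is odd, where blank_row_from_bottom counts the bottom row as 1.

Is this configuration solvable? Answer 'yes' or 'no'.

Inversions: 63
Blank is in row 0 (0-indexed from top), which is row 4 counting from the bottom (bottom = 1).
63 + 4 = 67, which is odd, so the puzzle is solvable.

Answer: yes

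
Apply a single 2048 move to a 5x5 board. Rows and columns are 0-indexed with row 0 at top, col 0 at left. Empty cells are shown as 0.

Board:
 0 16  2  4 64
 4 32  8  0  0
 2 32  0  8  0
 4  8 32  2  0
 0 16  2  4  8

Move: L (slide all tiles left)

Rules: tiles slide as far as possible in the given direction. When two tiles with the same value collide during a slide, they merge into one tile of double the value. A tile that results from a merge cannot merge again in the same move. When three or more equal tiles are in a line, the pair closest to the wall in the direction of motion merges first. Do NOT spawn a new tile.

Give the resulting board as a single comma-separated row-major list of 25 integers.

Answer: 16, 2, 4, 64, 0, 4, 32, 8, 0, 0, 2, 32, 8, 0, 0, 4, 8, 32, 2, 0, 16, 2, 4, 8, 0

Derivation:
Slide left:
row 0: [0, 16, 2, 4, 64] -> [16, 2, 4, 64, 0]
row 1: [4, 32, 8, 0, 0] -> [4, 32, 8, 0, 0]
row 2: [2, 32, 0, 8, 0] -> [2, 32, 8, 0, 0]
row 3: [4, 8, 32, 2, 0] -> [4, 8, 32, 2, 0]
row 4: [0, 16, 2, 4, 8] -> [16, 2, 4, 8, 0]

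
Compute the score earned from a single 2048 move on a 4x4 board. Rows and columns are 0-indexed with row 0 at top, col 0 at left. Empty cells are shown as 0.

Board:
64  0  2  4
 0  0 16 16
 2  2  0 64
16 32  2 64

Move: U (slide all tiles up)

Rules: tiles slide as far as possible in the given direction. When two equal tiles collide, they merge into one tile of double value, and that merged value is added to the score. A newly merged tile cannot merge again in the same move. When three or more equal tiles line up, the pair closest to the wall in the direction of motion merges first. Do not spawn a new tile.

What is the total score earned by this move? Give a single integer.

Answer: 128

Derivation:
Slide up:
col 0: [64, 0, 2, 16] -> [64, 2, 16, 0]  score +0 (running 0)
col 1: [0, 0, 2, 32] -> [2, 32, 0, 0]  score +0 (running 0)
col 2: [2, 16, 0, 2] -> [2, 16, 2, 0]  score +0 (running 0)
col 3: [4, 16, 64, 64] -> [4, 16, 128, 0]  score +128 (running 128)
Board after move:
 64   2   2   4
  2  32  16  16
 16   0   2 128
  0   0   0   0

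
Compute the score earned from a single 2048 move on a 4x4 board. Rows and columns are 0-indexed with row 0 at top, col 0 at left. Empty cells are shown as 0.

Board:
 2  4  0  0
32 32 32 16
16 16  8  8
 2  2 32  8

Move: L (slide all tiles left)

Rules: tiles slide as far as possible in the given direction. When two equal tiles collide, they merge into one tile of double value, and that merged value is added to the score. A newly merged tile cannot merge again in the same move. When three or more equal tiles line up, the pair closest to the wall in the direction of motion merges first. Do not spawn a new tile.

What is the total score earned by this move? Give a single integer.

Slide left:
row 0: [2, 4, 0, 0] -> [2, 4, 0, 0]  score +0 (running 0)
row 1: [32, 32, 32, 16] -> [64, 32, 16, 0]  score +64 (running 64)
row 2: [16, 16, 8, 8] -> [32, 16, 0, 0]  score +48 (running 112)
row 3: [2, 2, 32, 8] -> [4, 32, 8, 0]  score +4 (running 116)
Board after move:
 2  4  0  0
64 32 16  0
32 16  0  0
 4 32  8  0

Answer: 116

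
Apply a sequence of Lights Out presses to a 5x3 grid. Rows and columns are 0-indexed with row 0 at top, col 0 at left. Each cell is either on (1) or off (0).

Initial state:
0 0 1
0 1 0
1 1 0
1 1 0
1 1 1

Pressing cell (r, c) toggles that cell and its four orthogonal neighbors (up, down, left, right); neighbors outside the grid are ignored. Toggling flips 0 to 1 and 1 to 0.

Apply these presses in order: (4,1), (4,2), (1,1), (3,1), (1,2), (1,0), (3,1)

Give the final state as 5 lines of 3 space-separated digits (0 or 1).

Answer: 1 1 0
0 0 0
0 0 1
1 0 1
0 1 1

Derivation:
After press 1 at (4,1):
0 0 1
0 1 0
1 1 0
1 0 0
0 0 0

After press 2 at (4,2):
0 0 1
0 1 0
1 1 0
1 0 1
0 1 1

After press 3 at (1,1):
0 1 1
1 0 1
1 0 0
1 0 1
0 1 1

After press 4 at (3,1):
0 1 1
1 0 1
1 1 0
0 1 0
0 0 1

After press 5 at (1,2):
0 1 0
1 1 0
1 1 1
0 1 0
0 0 1

After press 6 at (1,0):
1 1 0
0 0 0
0 1 1
0 1 0
0 0 1

After press 7 at (3,1):
1 1 0
0 0 0
0 0 1
1 0 1
0 1 1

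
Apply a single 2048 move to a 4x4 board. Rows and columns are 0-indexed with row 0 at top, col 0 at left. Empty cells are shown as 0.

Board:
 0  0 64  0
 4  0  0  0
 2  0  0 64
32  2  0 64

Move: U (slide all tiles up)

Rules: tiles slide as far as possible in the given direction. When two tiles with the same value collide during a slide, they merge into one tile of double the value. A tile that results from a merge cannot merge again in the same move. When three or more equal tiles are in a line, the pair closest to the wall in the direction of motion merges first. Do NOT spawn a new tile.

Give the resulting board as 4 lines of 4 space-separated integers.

Slide up:
col 0: [0, 4, 2, 32] -> [4, 2, 32, 0]
col 1: [0, 0, 0, 2] -> [2, 0, 0, 0]
col 2: [64, 0, 0, 0] -> [64, 0, 0, 0]
col 3: [0, 0, 64, 64] -> [128, 0, 0, 0]

Answer:   4   2  64 128
  2   0   0   0
 32   0   0   0
  0   0   0   0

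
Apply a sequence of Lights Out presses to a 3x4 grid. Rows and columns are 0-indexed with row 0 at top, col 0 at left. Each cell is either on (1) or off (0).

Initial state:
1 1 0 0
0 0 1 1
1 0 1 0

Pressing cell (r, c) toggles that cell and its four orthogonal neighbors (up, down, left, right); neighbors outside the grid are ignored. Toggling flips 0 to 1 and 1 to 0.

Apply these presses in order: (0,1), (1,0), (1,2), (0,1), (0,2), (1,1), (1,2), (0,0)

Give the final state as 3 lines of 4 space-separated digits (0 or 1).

Answer: 1 0 1 1
1 0 1 1
0 1 1 0

Derivation:
After press 1 at (0,1):
0 0 1 0
0 1 1 1
1 0 1 0

After press 2 at (1,0):
1 0 1 0
1 0 1 1
0 0 1 0

After press 3 at (1,2):
1 0 0 0
1 1 0 0
0 0 0 0

After press 4 at (0,1):
0 1 1 0
1 0 0 0
0 0 0 0

After press 5 at (0,2):
0 0 0 1
1 0 1 0
0 0 0 0

After press 6 at (1,1):
0 1 0 1
0 1 0 0
0 1 0 0

After press 7 at (1,2):
0 1 1 1
0 0 1 1
0 1 1 0

After press 8 at (0,0):
1 0 1 1
1 0 1 1
0 1 1 0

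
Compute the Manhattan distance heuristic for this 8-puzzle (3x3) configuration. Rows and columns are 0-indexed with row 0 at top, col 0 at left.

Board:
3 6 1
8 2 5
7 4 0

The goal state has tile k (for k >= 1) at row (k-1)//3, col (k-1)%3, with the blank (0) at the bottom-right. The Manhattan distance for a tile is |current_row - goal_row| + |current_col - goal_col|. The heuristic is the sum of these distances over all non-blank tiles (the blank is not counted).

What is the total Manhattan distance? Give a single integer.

Answer: 12

Derivation:
Tile 3: (0,0)->(0,2) = 2
Tile 6: (0,1)->(1,2) = 2
Tile 1: (0,2)->(0,0) = 2
Tile 8: (1,0)->(2,1) = 2
Tile 2: (1,1)->(0,1) = 1
Tile 5: (1,2)->(1,1) = 1
Tile 7: (2,0)->(2,0) = 0
Tile 4: (2,1)->(1,0) = 2
Sum: 2 + 2 + 2 + 2 + 1 + 1 + 0 + 2 = 12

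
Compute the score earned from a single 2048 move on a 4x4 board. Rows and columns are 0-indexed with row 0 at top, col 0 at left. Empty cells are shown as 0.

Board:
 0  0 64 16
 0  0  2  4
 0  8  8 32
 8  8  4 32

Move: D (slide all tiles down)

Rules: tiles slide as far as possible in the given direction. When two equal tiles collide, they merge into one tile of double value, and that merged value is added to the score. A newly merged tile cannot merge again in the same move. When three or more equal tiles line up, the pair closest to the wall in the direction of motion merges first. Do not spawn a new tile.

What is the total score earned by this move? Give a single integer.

Slide down:
col 0: [0, 0, 0, 8] -> [0, 0, 0, 8]  score +0 (running 0)
col 1: [0, 0, 8, 8] -> [0, 0, 0, 16]  score +16 (running 16)
col 2: [64, 2, 8, 4] -> [64, 2, 8, 4]  score +0 (running 16)
col 3: [16, 4, 32, 32] -> [0, 16, 4, 64]  score +64 (running 80)
Board after move:
 0  0 64  0
 0  0  2 16
 0  0  8  4
 8 16  4 64

Answer: 80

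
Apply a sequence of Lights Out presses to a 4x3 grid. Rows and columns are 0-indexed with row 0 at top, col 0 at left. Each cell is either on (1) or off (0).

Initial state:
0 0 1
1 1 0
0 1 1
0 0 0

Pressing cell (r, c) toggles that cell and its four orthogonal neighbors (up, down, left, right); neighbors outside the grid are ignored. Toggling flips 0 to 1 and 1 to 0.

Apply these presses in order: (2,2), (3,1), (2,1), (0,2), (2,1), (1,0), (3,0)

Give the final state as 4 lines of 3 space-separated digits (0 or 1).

Answer: 1 1 0
0 0 0
0 1 0
0 0 0

Derivation:
After press 1 at (2,2):
0 0 1
1 1 1
0 0 0
0 0 1

After press 2 at (3,1):
0 0 1
1 1 1
0 1 0
1 1 0

After press 3 at (2,1):
0 0 1
1 0 1
1 0 1
1 0 0

After press 4 at (0,2):
0 1 0
1 0 0
1 0 1
1 0 0

After press 5 at (2,1):
0 1 0
1 1 0
0 1 0
1 1 0

After press 6 at (1,0):
1 1 0
0 0 0
1 1 0
1 1 0

After press 7 at (3,0):
1 1 0
0 0 0
0 1 0
0 0 0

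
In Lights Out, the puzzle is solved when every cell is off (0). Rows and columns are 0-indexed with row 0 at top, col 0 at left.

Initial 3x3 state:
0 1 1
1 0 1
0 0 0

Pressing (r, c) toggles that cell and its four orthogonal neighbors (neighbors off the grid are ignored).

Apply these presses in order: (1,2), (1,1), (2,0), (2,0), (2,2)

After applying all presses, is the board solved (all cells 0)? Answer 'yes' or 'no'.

After press 1 at (1,2):
0 1 0
1 1 0
0 0 1

After press 2 at (1,1):
0 0 0
0 0 1
0 1 1

After press 3 at (2,0):
0 0 0
1 0 1
1 0 1

After press 4 at (2,0):
0 0 0
0 0 1
0 1 1

After press 5 at (2,2):
0 0 0
0 0 0
0 0 0

Lights still on: 0

Answer: yes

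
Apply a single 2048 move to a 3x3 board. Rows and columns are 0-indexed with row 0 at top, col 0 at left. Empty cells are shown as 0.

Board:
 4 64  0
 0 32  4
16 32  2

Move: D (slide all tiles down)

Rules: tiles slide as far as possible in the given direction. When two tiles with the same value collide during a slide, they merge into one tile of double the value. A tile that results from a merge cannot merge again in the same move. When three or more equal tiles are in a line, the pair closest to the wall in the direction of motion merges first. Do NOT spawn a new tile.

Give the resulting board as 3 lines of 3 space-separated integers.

Slide down:
col 0: [4, 0, 16] -> [0, 4, 16]
col 1: [64, 32, 32] -> [0, 64, 64]
col 2: [0, 4, 2] -> [0, 4, 2]

Answer:  0  0  0
 4 64  4
16 64  2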